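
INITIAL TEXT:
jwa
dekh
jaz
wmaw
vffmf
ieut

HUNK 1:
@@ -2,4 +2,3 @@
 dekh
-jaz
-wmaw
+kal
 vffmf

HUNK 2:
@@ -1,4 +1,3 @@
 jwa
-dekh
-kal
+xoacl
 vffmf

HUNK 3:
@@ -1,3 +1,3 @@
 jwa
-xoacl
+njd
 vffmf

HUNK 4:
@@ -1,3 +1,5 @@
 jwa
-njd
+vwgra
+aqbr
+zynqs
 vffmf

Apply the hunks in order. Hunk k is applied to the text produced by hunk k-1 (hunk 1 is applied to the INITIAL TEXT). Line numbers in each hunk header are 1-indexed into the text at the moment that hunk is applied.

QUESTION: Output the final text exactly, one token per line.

Answer: jwa
vwgra
aqbr
zynqs
vffmf
ieut

Derivation:
Hunk 1: at line 2 remove [jaz,wmaw] add [kal] -> 5 lines: jwa dekh kal vffmf ieut
Hunk 2: at line 1 remove [dekh,kal] add [xoacl] -> 4 lines: jwa xoacl vffmf ieut
Hunk 3: at line 1 remove [xoacl] add [njd] -> 4 lines: jwa njd vffmf ieut
Hunk 4: at line 1 remove [njd] add [vwgra,aqbr,zynqs] -> 6 lines: jwa vwgra aqbr zynqs vffmf ieut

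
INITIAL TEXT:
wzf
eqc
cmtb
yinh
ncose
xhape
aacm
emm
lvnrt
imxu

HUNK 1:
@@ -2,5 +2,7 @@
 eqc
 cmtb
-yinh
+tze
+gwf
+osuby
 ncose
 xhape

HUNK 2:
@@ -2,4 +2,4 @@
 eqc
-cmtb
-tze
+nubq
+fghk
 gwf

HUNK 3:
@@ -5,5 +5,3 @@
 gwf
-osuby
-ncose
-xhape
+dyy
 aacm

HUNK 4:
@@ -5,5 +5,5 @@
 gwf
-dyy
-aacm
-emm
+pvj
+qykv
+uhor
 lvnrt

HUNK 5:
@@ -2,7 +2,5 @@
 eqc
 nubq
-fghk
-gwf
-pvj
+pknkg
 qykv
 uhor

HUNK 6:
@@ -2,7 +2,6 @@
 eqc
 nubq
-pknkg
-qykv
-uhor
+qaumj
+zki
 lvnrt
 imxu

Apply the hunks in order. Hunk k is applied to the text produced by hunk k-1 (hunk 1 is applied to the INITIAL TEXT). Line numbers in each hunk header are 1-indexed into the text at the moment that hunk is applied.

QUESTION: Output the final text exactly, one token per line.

Hunk 1: at line 2 remove [yinh] add [tze,gwf,osuby] -> 12 lines: wzf eqc cmtb tze gwf osuby ncose xhape aacm emm lvnrt imxu
Hunk 2: at line 2 remove [cmtb,tze] add [nubq,fghk] -> 12 lines: wzf eqc nubq fghk gwf osuby ncose xhape aacm emm lvnrt imxu
Hunk 3: at line 5 remove [osuby,ncose,xhape] add [dyy] -> 10 lines: wzf eqc nubq fghk gwf dyy aacm emm lvnrt imxu
Hunk 4: at line 5 remove [dyy,aacm,emm] add [pvj,qykv,uhor] -> 10 lines: wzf eqc nubq fghk gwf pvj qykv uhor lvnrt imxu
Hunk 5: at line 2 remove [fghk,gwf,pvj] add [pknkg] -> 8 lines: wzf eqc nubq pknkg qykv uhor lvnrt imxu
Hunk 6: at line 2 remove [pknkg,qykv,uhor] add [qaumj,zki] -> 7 lines: wzf eqc nubq qaumj zki lvnrt imxu

Answer: wzf
eqc
nubq
qaumj
zki
lvnrt
imxu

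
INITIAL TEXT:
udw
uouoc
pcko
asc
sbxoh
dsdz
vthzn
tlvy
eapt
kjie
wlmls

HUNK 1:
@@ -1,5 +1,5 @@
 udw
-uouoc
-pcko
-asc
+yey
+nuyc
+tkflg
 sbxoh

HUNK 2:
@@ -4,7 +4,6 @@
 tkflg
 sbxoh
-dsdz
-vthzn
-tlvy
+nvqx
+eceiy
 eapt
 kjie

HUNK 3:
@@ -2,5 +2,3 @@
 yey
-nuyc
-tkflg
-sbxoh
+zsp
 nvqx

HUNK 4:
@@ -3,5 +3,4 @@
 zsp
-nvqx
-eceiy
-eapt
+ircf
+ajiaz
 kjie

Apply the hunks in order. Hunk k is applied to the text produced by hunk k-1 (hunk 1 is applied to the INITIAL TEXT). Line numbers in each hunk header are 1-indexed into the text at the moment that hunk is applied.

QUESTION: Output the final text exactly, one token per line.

Answer: udw
yey
zsp
ircf
ajiaz
kjie
wlmls

Derivation:
Hunk 1: at line 1 remove [uouoc,pcko,asc] add [yey,nuyc,tkflg] -> 11 lines: udw yey nuyc tkflg sbxoh dsdz vthzn tlvy eapt kjie wlmls
Hunk 2: at line 4 remove [dsdz,vthzn,tlvy] add [nvqx,eceiy] -> 10 lines: udw yey nuyc tkflg sbxoh nvqx eceiy eapt kjie wlmls
Hunk 3: at line 2 remove [nuyc,tkflg,sbxoh] add [zsp] -> 8 lines: udw yey zsp nvqx eceiy eapt kjie wlmls
Hunk 4: at line 3 remove [nvqx,eceiy,eapt] add [ircf,ajiaz] -> 7 lines: udw yey zsp ircf ajiaz kjie wlmls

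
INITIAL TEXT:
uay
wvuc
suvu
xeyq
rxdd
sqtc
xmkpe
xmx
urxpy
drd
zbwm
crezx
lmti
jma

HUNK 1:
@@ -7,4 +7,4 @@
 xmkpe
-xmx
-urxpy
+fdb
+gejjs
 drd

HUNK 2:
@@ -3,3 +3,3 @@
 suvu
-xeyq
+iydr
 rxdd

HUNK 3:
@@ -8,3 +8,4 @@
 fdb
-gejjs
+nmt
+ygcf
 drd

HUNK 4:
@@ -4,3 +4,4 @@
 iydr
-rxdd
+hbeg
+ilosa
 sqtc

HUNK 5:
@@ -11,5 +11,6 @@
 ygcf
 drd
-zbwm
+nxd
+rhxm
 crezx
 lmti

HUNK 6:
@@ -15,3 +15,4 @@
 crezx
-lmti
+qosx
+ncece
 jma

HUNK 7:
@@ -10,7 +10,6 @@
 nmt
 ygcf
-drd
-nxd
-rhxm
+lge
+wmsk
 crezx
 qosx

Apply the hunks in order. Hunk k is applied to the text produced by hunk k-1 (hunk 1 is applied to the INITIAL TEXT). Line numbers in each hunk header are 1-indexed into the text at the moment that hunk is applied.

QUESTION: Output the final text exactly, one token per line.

Answer: uay
wvuc
suvu
iydr
hbeg
ilosa
sqtc
xmkpe
fdb
nmt
ygcf
lge
wmsk
crezx
qosx
ncece
jma

Derivation:
Hunk 1: at line 7 remove [xmx,urxpy] add [fdb,gejjs] -> 14 lines: uay wvuc suvu xeyq rxdd sqtc xmkpe fdb gejjs drd zbwm crezx lmti jma
Hunk 2: at line 3 remove [xeyq] add [iydr] -> 14 lines: uay wvuc suvu iydr rxdd sqtc xmkpe fdb gejjs drd zbwm crezx lmti jma
Hunk 3: at line 8 remove [gejjs] add [nmt,ygcf] -> 15 lines: uay wvuc suvu iydr rxdd sqtc xmkpe fdb nmt ygcf drd zbwm crezx lmti jma
Hunk 4: at line 4 remove [rxdd] add [hbeg,ilosa] -> 16 lines: uay wvuc suvu iydr hbeg ilosa sqtc xmkpe fdb nmt ygcf drd zbwm crezx lmti jma
Hunk 5: at line 11 remove [zbwm] add [nxd,rhxm] -> 17 lines: uay wvuc suvu iydr hbeg ilosa sqtc xmkpe fdb nmt ygcf drd nxd rhxm crezx lmti jma
Hunk 6: at line 15 remove [lmti] add [qosx,ncece] -> 18 lines: uay wvuc suvu iydr hbeg ilosa sqtc xmkpe fdb nmt ygcf drd nxd rhxm crezx qosx ncece jma
Hunk 7: at line 10 remove [drd,nxd,rhxm] add [lge,wmsk] -> 17 lines: uay wvuc suvu iydr hbeg ilosa sqtc xmkpe fdb nmt ygcf lge wmsk crezx qosx ncece jma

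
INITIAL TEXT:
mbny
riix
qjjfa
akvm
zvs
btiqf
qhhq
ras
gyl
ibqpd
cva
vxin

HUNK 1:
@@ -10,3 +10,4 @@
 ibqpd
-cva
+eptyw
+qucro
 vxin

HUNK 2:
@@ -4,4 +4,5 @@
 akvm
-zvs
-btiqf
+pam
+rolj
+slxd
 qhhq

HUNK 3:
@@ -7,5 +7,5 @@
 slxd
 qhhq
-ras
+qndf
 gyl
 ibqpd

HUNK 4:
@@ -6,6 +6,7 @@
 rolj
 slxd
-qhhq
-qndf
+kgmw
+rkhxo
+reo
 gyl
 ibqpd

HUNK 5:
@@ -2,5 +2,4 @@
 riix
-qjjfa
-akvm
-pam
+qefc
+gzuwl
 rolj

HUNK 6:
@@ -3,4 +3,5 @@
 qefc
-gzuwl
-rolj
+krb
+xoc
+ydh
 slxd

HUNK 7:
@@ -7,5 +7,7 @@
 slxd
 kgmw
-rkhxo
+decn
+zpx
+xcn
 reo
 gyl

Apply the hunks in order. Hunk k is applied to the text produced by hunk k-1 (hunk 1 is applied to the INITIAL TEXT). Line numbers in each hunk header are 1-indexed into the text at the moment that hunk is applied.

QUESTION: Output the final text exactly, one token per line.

Hunk 1: at line 10 remove [cva] add [eptyw,qucro] -> 13 lines: mbny riix qjjfa akvm zvs btiqf qhhq ras gyl ibqpd eptyw qucro vxin
Hunk 2: at line 4 remove [zvs,btiqf] add [pam,rolj,slxd] -> 14 lines: mbny riix qjjfa akvm pam rolj slxd qhhq ras gyl ibqpd eptyw qucro vxin
Hunk 3: at line 7 remove [ras] add [qndf] -> 14 lines: mbny riix qjjfa akvm pam rolj slxd qhhq qndf gyl ibqpd eptyw qucro vxin
Hunk 4: at line 6 remove [qhhq,qndf] add [kgmw,rkhxo,reo] -> 15 lines: mbny riix qjjfa akvm pam rolj slxd kgmw rkhxo reo gyl ibqpd eptyw qucro vxin
Hunk 5: at line 2 remove [qjjfa,akvm,pam] add [qefc,gzuwl] -> 14 lines: mbny riix qefc gzuwl rolj slxd kgmw rkhxo reo gyl ibqpd eptyw qucro vxin
Hunk 6: at line 3 remove [gzuwl,rolj] add [krb,xoc,ydh] -> 15 lines: mbny riix qefc krb xoc ydh slxd kgmw rkhxo reo gyl ibqpd eptyw qucro vxin
Hunk 7: at line 7 remove [rkhxo] add [decn,zpx,xcn] -> 17 lines: mbny riix qefc krb xoc ydh slxd kgmw decn zpx xcn reo gyl ibqpd eptyw qucro vxin

Answer: mbny
riix
qefc
krb
xoc
ydh
slxd
kgmw
decn
zpx
xcn
reo
gyl
ibqpd
eptyw
qucro
vxin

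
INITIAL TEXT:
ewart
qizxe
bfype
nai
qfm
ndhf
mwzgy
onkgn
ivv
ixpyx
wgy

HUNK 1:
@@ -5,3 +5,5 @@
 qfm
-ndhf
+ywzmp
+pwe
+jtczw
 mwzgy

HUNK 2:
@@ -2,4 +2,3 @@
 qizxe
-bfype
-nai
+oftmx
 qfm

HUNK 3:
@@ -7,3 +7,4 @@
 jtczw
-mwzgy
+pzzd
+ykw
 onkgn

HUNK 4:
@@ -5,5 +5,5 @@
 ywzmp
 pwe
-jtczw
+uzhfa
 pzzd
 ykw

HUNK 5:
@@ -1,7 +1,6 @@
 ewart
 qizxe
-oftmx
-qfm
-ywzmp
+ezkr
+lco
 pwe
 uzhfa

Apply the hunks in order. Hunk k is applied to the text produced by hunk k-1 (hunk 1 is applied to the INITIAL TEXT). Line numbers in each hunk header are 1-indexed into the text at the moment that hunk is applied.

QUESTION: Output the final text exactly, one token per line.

Answer: ewart
qizxe
ezkr
lco
pwe
uzhfa
pzzd
ykw
onkgn
ivv
ixpyx
wgy

Derivation:
Hunk 1: at line 5 remove [ndhf] add [ywzmp,pwe,jtczw] -> 13 lines: ewart qizxe bfype nai qfm ywzmp pwe jtczw mwzgy onkgn ivv ixpyx wgy
Hunk 2: at line 2 remove [bfype,nai] add [oftmx] -> 12 lines: ewart qizxe oftmx qfm ywzmp pwe jtczw mwzgy onkgn ivv ixpyx wgy
Hunk 3: at line 7 remove [mwzgy] add [pzzd,ykw] -> 13 lines: ewart qizxe oftmx qfm ywzmp pwe jtczw pzzd ykw onkgn ivv ixpyx wgy
Hunk 4: at line 5 remove [jtczw] add [uzhfa] -> 13 lines: ewart qizxe oftmx qfm ywzmp pwe uzhfa pzzd ykw onkgn ivv ixpyx wgy
Hunk 5: at line 1 remove [oftmx,qfm,ywzmp] add [ezkr,lco] -> 12 lines: ewart qizxe ezkr lco pwe uzhfa pzzd ykw onkgn ivv ixpyx wgy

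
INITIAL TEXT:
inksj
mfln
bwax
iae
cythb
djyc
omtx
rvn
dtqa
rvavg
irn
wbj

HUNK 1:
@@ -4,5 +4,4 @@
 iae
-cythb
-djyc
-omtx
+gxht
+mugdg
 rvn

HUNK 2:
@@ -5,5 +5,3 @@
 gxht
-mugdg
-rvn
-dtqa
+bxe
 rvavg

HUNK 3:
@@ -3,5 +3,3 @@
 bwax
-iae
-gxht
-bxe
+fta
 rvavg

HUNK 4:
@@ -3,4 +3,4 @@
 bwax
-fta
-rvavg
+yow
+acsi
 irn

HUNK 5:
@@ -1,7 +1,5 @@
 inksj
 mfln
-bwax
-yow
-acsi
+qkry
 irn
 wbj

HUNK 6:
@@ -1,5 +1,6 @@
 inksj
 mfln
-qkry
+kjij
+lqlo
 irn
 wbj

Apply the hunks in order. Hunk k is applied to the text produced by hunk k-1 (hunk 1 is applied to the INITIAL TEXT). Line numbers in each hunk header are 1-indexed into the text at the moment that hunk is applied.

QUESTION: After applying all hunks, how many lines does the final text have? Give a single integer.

Hunk 1: at line 4 remove [cythb,djyc,omtx] add [gxht,mugdg] -> 11 lines: inksj mfln bwax iae gxht mugdg rvn dtqa rvavg irn wbj
Hunk 2: at line 5 remove [mugdg,rvn,dtqa] add [bxe] -> 9 lines: inksj mfln bwax iae gxht bxe rvavg irn wbj
Hunk 3: at line 3 remove [iae,gxht,bxe] add [fta] -> 7 lines: inksj mfln bwax fta rvavg irn wbj
Hunk 4: at line 3 remove [fta,rvavg] add [yow,acsi] -> 7 lines: inksj mfln bwax yow acsi irn wbj
Hunk 5: at line 1 remove [bwax,yow,acsi] add [qkry] -> 5 lines: inksj mfln qkry irn wbj
Hunk 6: at line 1 remove [qkry] add [kjij,lqlo] -> 6 lines: inksj mfln kjij lqlo irn wbj
Final line count: 6

Answer: 6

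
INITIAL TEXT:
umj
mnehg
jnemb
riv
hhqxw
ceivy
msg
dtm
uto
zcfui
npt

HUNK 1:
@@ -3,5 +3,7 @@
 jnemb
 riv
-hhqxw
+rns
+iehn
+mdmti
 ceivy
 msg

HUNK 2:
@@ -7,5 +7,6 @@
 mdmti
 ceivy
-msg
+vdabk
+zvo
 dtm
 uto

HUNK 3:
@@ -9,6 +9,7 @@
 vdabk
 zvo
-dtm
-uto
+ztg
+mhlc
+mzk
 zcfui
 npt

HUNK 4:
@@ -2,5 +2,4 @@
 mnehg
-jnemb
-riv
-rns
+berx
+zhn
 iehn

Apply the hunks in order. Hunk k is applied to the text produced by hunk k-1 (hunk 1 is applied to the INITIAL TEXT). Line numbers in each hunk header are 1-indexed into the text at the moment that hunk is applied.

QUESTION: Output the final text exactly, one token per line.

Answer: umj
mnehg
berx
zhn
iehn
mdmti
ceivy
vdabk
zvo
ztg
mhlc
mzk
zcfui
npt

Derivation:
Hunk 1: at line 3 remove [hhqxw] add [rns,iehn,mdmti] -> 13 lines: umj mnehg jnemb riv rns iehn mdmti ceivy msg dtm uto zcfui npt
Hunk 2: at line 7 remove [msg] add [vdabk,zvo] -> 14 lines: umj mnehg jnemb riv rns iehn mdmti ceivy vdabk zvo dtm uto zcfui npt
Hunk 3: at line 9 remove [dtm,uto] add [ztg,mhlc,mzk] -> 15 lines: umj mnehg jnemb riv rns iehn mdmti ceivy vdabk zvo ztg mhlc mzk zcfui npt
Hunk 4: at line 2 remove [jnemb,riv,rns] add [berx,zhn] -> 14 lines: umj mnehg berx zhn iehn mdmti ceivy vdabk zvo ztg mhlc mzk zcfui npt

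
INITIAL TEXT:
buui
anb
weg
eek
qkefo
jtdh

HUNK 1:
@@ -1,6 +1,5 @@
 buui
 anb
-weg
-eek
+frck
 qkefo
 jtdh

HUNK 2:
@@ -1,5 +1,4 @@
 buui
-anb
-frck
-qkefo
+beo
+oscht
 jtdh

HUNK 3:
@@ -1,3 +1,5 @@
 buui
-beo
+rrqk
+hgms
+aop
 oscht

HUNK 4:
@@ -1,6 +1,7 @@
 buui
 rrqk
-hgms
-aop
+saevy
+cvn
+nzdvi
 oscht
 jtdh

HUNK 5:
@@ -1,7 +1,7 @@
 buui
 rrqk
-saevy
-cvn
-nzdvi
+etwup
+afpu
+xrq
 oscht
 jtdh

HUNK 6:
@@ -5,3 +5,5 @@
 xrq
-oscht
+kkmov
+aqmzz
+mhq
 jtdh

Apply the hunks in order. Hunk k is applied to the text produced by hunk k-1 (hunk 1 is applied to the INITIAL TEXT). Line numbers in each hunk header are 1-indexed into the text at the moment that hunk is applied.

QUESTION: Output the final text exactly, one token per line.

Hunk 1: at line 1 remove [weg,eek] add [frck] -> 5 lines: buui anb frck qkefo jtdh
Hunk 2: at line 1 remove [anb,frck,qkefo] add [beo,oscht] -> 4 lines: buui beo oscht jtdh
Hunk 3: at line 1 remove [beo] add [rrqk,hgms,aop] -> 6 lines: buui rrqk hgms aop oscht jtdh
Hunk 4: at line 1 remove [hgms,aop] add [saevy,cvn,nzdvi] -> 7 lines: buui rrqk saevy cvn nzdvi oscht jtdh
Hunk 5: at line 1 remove [saevy,cvn,nzdvi] add [etwup,afpu,xrq] -> 7 lines: buui rrqk etwup afpu xrq oscht jtdh
Hunk 6: at line 5 remove [oscht] add [kkmov,aqmzz,mhq] -> 9 lines: buui rrqk etwup afpu xrq kkmov aqmzz mhq jtdh

Answer: buui
rrqk
etwup
afpu
xrq
kkmov
aqmzz
mhq
jtdh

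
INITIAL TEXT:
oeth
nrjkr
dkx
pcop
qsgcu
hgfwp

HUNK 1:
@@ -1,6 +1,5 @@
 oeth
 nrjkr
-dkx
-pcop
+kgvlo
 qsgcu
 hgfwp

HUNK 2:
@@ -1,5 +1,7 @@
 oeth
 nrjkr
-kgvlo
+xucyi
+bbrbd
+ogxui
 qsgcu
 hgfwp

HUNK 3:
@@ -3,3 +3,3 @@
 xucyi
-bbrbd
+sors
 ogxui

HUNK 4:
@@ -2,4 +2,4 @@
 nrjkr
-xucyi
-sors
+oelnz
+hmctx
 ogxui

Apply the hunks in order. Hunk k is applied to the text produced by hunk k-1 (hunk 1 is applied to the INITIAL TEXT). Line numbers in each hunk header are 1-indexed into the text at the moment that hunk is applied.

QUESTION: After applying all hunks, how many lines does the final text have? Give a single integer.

Answer: 7

Derivation:
Hunk 1: at line 1 remove [dkx,pcop] add [kgvlo] -> 5 lines: oeth nrjkr kgvlo qsgcu hgfwp
Hunk 2: at line 1 remove [kgvlo] add [xucyi,bbrbd,ogxui] -> 7 lines: oeth nrjkr xucyi bbrbd ogxui qsgcu hgfwp
Hunk 3: at line 3 remove [bbrbd] add [sors] -> 7 lines: oeth nrjkr xucyi sors ogxui qsgcu hgfwp
Hunk 4: at line 2 remove [xucyi,sors] add [oelnz,hmctx] -> 7 lines: oeth nrjkr oelnz hmctx ogxui qsgcu hgfwp
Final line count: 7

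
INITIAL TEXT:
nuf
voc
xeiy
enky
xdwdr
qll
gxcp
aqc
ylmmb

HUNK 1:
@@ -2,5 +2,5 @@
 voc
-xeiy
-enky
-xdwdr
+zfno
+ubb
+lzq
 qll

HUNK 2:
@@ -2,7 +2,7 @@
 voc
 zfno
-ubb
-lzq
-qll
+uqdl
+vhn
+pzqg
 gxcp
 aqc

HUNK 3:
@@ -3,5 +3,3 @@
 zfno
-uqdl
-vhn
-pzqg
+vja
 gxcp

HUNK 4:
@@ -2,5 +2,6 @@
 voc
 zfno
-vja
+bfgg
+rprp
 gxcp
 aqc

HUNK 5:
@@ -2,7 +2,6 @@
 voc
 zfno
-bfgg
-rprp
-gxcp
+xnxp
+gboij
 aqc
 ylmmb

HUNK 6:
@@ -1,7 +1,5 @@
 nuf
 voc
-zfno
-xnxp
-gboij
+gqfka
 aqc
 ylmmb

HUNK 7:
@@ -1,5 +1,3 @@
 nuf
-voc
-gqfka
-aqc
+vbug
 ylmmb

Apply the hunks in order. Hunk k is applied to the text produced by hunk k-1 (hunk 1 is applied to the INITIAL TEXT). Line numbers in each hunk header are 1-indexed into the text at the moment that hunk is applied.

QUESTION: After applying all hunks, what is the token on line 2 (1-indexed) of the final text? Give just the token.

Answer: vbug

Derivation:
Hunk 1: at line 2 remove [xeiy,enky,xdwdr] add [zfno,ubb,lzq] -> 9 lines: nuf voc zfno ubb lzq qll gxcp aqc ylmmb
Hunk 2: at line 2 remove [ubb,lzq,qll] add [uqdl,vhn,pzqg] -> 9 lines: nuf voc zfno uqdl vhn pzqg gxcp aqc ylmmb
Hunk 3: at line 3 remove [uqdl,vhn,pzqg] add [vja] -> 7 lines: nuf voc zfno vja gxcp aqc ylmmb
Hunk 4: at line 2 remove [vja] add [bfgg,rprp] -> 8 lines: nuf voc zfno bfgg rprp gxcp aqc ylmmb
Hunk 5: at line 2 remove [bfgg,rprp,gxcp] add [xnxp,gboij] -> 7 lines: nuf voc zfno xnxp gboij aqc ylmmb
Hunk 6: at line 1 remove [zfno,xnxp,gboij] add [gqfka] -> 5 lines: nuf voc gqfka aqc ylmmb
Hunk 7: at line 1 remove [voc,gqfka,aqc] add [vbug] -> 3 lines: nuf vbug ylmmb
Final line 2: vbug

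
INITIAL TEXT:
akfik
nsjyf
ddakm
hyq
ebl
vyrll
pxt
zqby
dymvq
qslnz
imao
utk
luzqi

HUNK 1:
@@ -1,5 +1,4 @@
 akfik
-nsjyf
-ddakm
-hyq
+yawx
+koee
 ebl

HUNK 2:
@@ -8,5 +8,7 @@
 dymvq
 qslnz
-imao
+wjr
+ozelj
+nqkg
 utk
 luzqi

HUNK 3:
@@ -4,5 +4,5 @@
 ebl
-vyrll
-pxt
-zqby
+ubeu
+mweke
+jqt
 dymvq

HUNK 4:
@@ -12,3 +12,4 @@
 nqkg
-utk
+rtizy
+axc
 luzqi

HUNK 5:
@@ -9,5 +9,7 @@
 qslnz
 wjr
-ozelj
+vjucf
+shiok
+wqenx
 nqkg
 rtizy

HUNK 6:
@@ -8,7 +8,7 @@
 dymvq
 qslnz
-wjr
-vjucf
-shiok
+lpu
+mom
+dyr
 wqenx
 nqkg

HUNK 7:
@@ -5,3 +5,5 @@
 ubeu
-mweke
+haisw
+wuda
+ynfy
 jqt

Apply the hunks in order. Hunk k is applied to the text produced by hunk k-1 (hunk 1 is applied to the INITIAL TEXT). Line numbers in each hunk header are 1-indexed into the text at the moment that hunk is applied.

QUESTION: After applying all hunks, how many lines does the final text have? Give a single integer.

Answer: 19

Derivation:
Hunk 1: at line 1 remove [nsjyf,ddakm,hyq] add [yawx,koee] -> 12 lines: akfik yawx koee ebl vyrll pxt zqby dymvq qslnz imao utk luzqi
Hunk 2: at line 8 remove [imao] add [wjr,ozelj,nqkg] -> 14 lines: akfik yawx koee ebl vyrll pxt zqby dymvq qslnz wjr ozelj nqkg utk luzqi
Hunk 3: at line 4 remove [vyrll,pxt,zqby] add [ubeu,mweke,jqt] -> 14 lines: akfik yawx koee ebl ubeu mweke jqt dymvq qslnz wjr ozelj nqkg utk luzqi
Hunk 4: at line 12 remove [utk] add [rtizy,axc] -> 15 lines: akfik yawx koee ebl ubeu mweke jqt dymvq qslnz wjr ozelj nqkg rtizy axc luzqi
Hunk 5: at line 9 remove [ozelj] add [vjucf,shiok,wqenx] -> 17 lines: akfik yawx koee ebl ubeu mweke jqt dymvq qslnz wjr vjucf shiok wqenx nqkg rtizy axc luzqi
Hunk 6: at line 8 remove [wjr,vjucf,shiok] add [lpu,mom,dyr] -> 17 lines: akfik yawx koee ebl ubeu mweke jqt dymvq qslnz lpu mom dyr wqenx nqkg rtizy axc luzqi
Hunk 7: at line 5 remove [mweke] add [haisw,wuda,ynfy] -> 19 lines: akfik yawx koee ebl ubeu haisw wuda ynfy jqt dymvq qslnz lpu mom dyr wqenx nqkg rtizy axc luzqi
Final line count: 19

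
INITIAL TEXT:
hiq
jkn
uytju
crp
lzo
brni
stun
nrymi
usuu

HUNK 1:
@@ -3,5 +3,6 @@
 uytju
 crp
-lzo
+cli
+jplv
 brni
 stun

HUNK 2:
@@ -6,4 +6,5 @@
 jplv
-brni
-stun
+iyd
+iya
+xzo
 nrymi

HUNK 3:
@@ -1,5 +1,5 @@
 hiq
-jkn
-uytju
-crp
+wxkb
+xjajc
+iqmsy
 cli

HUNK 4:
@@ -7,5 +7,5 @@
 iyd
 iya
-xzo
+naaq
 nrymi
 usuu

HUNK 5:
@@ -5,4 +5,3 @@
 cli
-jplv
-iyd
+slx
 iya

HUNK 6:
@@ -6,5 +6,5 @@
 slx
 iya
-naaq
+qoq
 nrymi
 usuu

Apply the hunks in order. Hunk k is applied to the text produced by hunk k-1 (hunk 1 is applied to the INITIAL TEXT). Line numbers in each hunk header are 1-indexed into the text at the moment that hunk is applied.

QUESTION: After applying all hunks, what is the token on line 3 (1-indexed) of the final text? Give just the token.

Hunk 1: at line 3 remove [lzo] add [cli,jplv] -> 10 lines: hiq jkn uytju crp cli jplv brni stun nrymi usuu
Hunk 2: at line 6 remove [brni,stun] add [iyd,iya,xzo] -> 11 lines: hiq jkn uytju crp cli jplv iyd iya xzo nrymi usuu
Hunk 3: at line 1 remove [jkn,uytju,crp] add [wxkb,xjajc,iqmsy] -> 11 lines: hiq wxkb xjajc iqmsy cli jplv iyd iya xzo nrymi usuu
Hunk 4: at line 7 remove [xzo] add [naaq] -> 11 lines: hiq wxkb xjajc iqmsy cli jplv iyd iya naaq nrymi usuu
Hunk 5: at line 5 remove [jplv,iyd] add [slx] -> 10 lines: hiq wxkb xjajc iqmsy cli slx iya naaq nrymi usuu
Hunk 6: at line 6 remove [naaq] add [qoq] -> 10 lines: hiq wxkb xjajc iqmsy cli slx iya qoq nrymi usuu
Final line 3: xjajc

Answer: xjajc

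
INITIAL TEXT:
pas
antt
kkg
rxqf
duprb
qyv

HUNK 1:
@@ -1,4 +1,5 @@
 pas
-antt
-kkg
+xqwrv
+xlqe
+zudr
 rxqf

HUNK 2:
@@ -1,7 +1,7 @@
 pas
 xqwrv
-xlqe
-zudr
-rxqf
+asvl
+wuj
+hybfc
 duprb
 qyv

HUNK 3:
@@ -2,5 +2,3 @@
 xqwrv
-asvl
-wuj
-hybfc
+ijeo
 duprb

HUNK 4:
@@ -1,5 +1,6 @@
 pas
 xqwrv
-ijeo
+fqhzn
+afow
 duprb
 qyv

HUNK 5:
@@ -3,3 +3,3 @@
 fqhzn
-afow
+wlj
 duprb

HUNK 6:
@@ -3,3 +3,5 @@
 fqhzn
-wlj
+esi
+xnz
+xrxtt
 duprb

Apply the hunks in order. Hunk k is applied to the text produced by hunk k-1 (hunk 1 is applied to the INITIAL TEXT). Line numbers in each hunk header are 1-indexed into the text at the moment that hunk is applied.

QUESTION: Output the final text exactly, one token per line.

Hunk 1: at line 1 remove [antt,kkg] add [xqwrv,xlqe,zudr] -> 7 lines: pas xqwrv xlqe zudr rxqf duprb qyv
Hunk 2: at line 1 remove [xlqe,zudr,rxqf] add [asvl,wuj,hybfc] -> 7 lines: pas xqwrv asvl wuj hybfc duprb qyv
Hunk 3: at line 2 remove [asvl,wuj,hybfc] add [ijeo] -> 5 lines: pas xqwrv ijeo duprb qyv
Hunk 4: at line 1 remove [ijeo] add [fqhzn,afow] -> 6 lines: pas xqwrv fqhzn afow duprb qyv
Hunk 5: at line 3 remove [afow] add [wlj] -> 6 lines: pas xqwrv fqhzn wlj duprb qyv
Hunk 6: at line 3 remove [wlj] add [esi,xnz,xrxtt] -> 8 lines: pas xqwrv fqhzn esi xnz xrxtt duprb qyv

Answer: pas
xqwrv
fqhzn
esi
xnz
xrxtt
duprb
qyv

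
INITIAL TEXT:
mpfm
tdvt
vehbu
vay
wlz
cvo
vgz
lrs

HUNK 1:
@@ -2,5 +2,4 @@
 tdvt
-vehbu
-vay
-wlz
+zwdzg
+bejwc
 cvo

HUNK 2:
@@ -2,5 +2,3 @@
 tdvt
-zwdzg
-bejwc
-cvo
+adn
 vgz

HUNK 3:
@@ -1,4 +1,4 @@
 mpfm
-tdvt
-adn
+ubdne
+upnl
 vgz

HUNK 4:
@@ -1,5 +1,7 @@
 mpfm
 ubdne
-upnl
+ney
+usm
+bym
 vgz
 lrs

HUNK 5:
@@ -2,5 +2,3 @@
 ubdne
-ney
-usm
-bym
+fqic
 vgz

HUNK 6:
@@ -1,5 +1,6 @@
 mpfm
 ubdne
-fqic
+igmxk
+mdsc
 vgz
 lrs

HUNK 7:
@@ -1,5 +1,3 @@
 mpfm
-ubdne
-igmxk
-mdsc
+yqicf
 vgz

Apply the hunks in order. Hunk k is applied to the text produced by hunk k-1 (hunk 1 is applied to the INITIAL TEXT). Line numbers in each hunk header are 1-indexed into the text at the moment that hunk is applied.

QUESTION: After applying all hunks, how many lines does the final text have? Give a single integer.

Hunk 1: at line 2 remove [vehbu,vay,wlz] add [zwdzg,bejwc] -> 7 lines: mpfm tdvt zwdzg bejwc cvo vgz lrs
Hunk 2: at line 2 remove [zwdzg,bejwc,cvo] add [adn] -> 5 lines: mpfm tdvt adn vgz lrs
Hunk 3: at line 1 remove [tdvt,adn] add [ubdne,upnl] -> 5 lines: mpfm ubdne upnl vgz lrs
Hunk 4: at line 1 remove [upnl] add [ney,usm,bym] -> 7 lines: mpfm ubdne ney usm bym vgz lrs
Hunk 5: at line 2 remove [ney,usm,bym] add [fqic] -> 5 lines: mpfm ubdne fqic vgz lrs
Hunk 6: at line 1 remove [fqic] add [igmxk,mdsc] -> 6 lines: mpfm ubdne igmxk mdsc vgz lrs
Hunk 7: at line 1 remove [ubdne,igmxk,mdsc] add [yqicf] -> 4 lines: mpfm yqicf vgz lrs
Final line count: 4

Answer: 4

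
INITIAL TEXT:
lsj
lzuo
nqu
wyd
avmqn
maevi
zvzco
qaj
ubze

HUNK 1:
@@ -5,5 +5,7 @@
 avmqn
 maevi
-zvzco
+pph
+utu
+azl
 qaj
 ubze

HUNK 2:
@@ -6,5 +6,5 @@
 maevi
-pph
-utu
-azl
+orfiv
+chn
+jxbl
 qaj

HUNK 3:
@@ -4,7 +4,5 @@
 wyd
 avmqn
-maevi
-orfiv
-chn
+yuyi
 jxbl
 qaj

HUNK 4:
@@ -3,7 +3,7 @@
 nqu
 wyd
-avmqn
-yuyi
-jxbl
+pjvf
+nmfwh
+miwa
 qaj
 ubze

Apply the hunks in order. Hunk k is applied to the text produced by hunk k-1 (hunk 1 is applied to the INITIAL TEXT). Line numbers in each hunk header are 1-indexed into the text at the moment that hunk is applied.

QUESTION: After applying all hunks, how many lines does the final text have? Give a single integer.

Hunk 1: at line 5 remove [zvzco] add [pph,utu,azl] -> 11 lines: lsj lzuo nqu wyd avmqn maevi pph utu azl qaj ubze
Hunk 2: at line 6 remove [pph,utu,azl] add [orfiv,chn,jxbl] -> 11 lines: lsj lzuo nqu wyd avmqn maevi orfiv chn jxbl qaj ubze
Hunk 3: at line 4 remove [maevi,orfiv,chn] add [yuyi] -> 9 lines: lsj lzuo nqu wyd avmqn yuyi jxbl qaj ubze
Hunk 4: at line 3 remove [avmqn,yuyi,jxbl] add [pjvf,nmfwh,miwa] -> 9 lines: lsj lzuo nqu wyd pjvf nmfwh miwa qaj ubze
Final line count: 9

Answer: 9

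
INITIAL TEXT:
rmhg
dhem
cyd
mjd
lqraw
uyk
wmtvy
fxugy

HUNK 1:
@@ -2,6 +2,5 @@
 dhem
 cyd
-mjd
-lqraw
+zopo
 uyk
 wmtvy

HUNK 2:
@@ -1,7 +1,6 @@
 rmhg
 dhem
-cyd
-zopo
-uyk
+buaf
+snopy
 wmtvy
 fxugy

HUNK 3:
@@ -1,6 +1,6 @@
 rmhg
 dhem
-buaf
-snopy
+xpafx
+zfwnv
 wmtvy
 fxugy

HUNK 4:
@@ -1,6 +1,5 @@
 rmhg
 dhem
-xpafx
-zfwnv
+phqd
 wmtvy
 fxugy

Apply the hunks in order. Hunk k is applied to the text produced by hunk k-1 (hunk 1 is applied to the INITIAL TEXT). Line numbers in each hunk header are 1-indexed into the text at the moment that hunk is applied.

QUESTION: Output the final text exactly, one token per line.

Answer: rmhg
dhem
phqd
wmtvy
fxugy

Derivation:
Hunk 1: at line 2 remove [mjd,lqraw] add [zopo] -> 7 lines: rmhg dhem cyd zopo uyk wmtvy fxugy
Hunk 2: at line 1 remove [cyd,zopo,uyk] add [buaf,snopy] -> 6 lines: rmhg dhem buaf snopy wmtvy fxugy
Hunk 3: at line 1 remove [buaf,snopy] add [xpafx,zfwnv] -> 6 lines: rmhg dhem xpafx zfwnv wmtvy fxugy
Hunk 4: at line 1 remove [xpafx,zfwnv] add [phqd] -> 5 lines: rmhg dhem phqd wmtvy fxugy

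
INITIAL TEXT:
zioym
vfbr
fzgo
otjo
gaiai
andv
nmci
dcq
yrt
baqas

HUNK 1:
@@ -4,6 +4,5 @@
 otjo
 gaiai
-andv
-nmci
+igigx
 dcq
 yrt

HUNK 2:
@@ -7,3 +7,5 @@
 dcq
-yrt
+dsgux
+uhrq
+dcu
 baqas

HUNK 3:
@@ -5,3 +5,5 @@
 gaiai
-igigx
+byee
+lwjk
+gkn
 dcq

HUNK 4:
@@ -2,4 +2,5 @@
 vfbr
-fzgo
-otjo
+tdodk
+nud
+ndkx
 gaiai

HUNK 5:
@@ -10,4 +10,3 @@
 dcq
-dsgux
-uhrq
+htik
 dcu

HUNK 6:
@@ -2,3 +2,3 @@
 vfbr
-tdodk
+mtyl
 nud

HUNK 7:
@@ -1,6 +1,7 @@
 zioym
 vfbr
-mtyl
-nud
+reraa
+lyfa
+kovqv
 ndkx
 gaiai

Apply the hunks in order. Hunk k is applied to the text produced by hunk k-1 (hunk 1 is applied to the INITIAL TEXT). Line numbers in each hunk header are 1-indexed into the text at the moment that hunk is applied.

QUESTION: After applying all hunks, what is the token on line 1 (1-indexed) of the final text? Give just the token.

Hunk 1: at line 4 remove [andv,nmci] add [igigx] -> 9 lines: zioym vfbr fzgo otjo gaiai igigx dcq yrt baqas
Hunk 2: at line 7 remove [yrt] add [dsgux,uhrq,dcu] -> 11 lines: zioym vfbr fzgo otjo gaiai igigx dcq dsgux uhrq dcu baqas
Hunk 3: at line 5 remove [igigx] add [byee,lwjk,gkn] -> 13 lines: zioym vfbr fzgo otjo gaiai byee lwjk gkn dcq dsgux uhrq dcu baqas
Hunk 4: at line 2 remove [fzgo,otjo] add [tdodk,nud,ndkx] -> 14 lines: zioym vfbr tdodk nud ndkx gaiai byee lwjk gkn dcq dsgux uhrq dcu baqas
Hunk 5: at line 10 remove [dsgux,uhrq] add [htik] -> 13 lines: zioym vfbr tdodk nud ndkx gaiai byee lwjk gkn dcq htik dcu baqas
Hunk 6: at line 2 remove [tdodk] add [mtyl] -> 13 lines: zioym vfbr mtyl nud ndkx gaiai byee lwjk gkn dcq htik dcu baqas
Hunk 7: at line 1 remove [mtyl,nud] add [reraa,lyfa,kovqv] -> 14 lines: zioym vfbr reraa lyfa kovqv ndkx gaiai byee lwjk gkn dcq htik dcu baqas
Final line 1: zioym

Answer: zioym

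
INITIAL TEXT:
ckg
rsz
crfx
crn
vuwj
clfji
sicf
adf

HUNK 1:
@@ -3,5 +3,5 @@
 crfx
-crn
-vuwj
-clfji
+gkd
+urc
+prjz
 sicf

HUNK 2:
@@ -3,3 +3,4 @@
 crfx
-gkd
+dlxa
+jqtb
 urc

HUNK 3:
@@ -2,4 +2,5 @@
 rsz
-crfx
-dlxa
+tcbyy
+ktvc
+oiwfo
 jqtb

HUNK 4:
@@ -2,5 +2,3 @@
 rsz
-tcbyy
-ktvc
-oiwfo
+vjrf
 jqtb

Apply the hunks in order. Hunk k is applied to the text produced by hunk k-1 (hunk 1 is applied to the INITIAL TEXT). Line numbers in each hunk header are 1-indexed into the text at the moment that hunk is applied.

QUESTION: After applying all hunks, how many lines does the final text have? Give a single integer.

Answer: 8

Derivation:
Hunk 1: at line 3 remove [crn,vuwj,clfji] add [gkd,urc,prjz] -> 8 lines: ckg rsz crfx gkd urc prjz sicf adf
Hunk 2: at line 3 remove [gkd] add [dlxa,jqtb] -> 9 lines: ckg rsz crfx dlxa jqtb urc prjz sicf adf
Hunk 3: at line 2 remove [crfx,dlxa] add [tcbyy,ktvc,oiwfo] -> 10 lines: ckg rsz tcbyy ktvc oiwfo jqtb urc prjz sicf adf
Hunk 4: at line 2 remove [tcbyy,ktvc,oiwfo] add [vjrf] -> 8 lines: ckg rsz vjrf jqtb urc prjz sicf adf
Final line count: 8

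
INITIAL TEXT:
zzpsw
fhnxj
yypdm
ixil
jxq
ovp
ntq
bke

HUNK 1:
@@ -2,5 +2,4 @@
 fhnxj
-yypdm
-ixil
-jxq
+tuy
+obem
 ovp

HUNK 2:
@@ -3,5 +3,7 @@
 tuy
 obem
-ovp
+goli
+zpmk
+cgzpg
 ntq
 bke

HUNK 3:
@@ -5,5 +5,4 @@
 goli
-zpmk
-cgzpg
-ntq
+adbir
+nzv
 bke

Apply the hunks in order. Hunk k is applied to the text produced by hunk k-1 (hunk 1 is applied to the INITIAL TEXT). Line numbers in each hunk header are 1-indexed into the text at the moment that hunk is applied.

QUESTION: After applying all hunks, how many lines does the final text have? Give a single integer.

Answer: 8

Derivation:
Hunk 1: at line 2 remove [yypdm,ixil,jxq] add [tuy,obem] -> 7 lines: zzpsw fhnxj tuy obem ovp ntq bke
Hunk 2: at line 3 remove [ovp] add [goli,zpmk,cgzpg] -> 9 lines: zzpsw fhnxj tuy obem goli zpmk cgzpg ntq bke
Hunk 3: at line 5 remove [zpmk,cgzpg,ntq] add [adbir,nzv] -> 8 lines: zzpsw fhnxj tuy obem goli adbir nzv bke
Final line count: 8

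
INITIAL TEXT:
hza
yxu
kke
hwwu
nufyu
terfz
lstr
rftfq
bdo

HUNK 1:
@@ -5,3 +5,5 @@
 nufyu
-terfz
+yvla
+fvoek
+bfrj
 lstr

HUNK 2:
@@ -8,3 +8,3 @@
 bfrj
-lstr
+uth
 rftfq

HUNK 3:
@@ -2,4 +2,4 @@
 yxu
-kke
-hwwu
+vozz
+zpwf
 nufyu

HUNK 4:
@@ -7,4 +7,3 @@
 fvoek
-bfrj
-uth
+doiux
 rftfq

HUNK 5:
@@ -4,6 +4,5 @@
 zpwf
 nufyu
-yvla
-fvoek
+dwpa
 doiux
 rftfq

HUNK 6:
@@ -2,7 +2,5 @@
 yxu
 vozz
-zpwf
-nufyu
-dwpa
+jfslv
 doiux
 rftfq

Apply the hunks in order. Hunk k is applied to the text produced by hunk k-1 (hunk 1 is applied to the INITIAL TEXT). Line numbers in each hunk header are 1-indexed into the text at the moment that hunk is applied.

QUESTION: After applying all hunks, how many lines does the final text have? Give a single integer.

Hunk 1: at line 5 remove [terfz] add [yvla,fvoek,bfrj] -> 11 lines: hza yxu kke hwwu nufyu yvla fvoek bfrj lstr rftfq bdo
Hunk 2: at line 8 remove [lstr] add [uth] -> 11 lines: hza yxu kke hwwu nufyu yvla fvoek bfrj uth rftfq bdo
Hunk 3: at line 2 remove [kke,hwwu] add [vozz,zpwf] -> 11 lines: hza yxu vozz zpwf nufyu yvla fvoek bfrj uth rftfq bdo
Hunk 4: at line 7 remove [bfrj,uth] add [doiux] -> 10 lines: hza yxu vozz zpwf nufyu yvla fvoek doiux rftfq bdo
Hunk 5: at line 4 remove [yvla,fvoek] add [dwpa] -> 9 lines: hza yxu vozz zpwf nufyu dwpa doiux rftfq bdo
Hunk 6: at line 2 remove [zpwf,nufyu,dwpa] add [jfslv] -> 7 lines: hza yxu vozz jfslv doiux rftfq bdo
Final line count: 7

Answer: 7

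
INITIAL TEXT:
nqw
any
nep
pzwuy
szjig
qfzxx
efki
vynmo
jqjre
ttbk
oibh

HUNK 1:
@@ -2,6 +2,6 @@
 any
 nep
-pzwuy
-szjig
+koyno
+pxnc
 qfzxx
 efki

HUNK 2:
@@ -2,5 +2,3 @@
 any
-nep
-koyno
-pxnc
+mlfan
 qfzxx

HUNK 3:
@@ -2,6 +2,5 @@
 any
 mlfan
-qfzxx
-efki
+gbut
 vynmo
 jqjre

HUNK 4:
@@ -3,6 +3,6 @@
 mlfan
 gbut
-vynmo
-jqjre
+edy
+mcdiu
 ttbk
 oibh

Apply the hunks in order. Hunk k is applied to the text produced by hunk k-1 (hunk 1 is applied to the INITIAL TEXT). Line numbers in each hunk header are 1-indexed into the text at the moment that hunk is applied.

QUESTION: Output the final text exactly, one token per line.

Answer: nqw
any
mlfan
gbut
edy
mcdiu
ttbk
oibh

Derivation:
Hunk 1: at line 2 remove [pzwuy,szjig] add [koyno,pxnc] -> 11 lines: nqw any nep koyno pxnc qfzxx efki vynmo jqjre ttbk oibh
Hunk 2: at line 2 remove [nep,koyno,pxnc] add [mlfan] -> 9 lines: nqw any mlfan qfzxx efki vynmo jqjre ttbk oibh
Hunk 3: at line 2 remove [qfzxx,efki] add [gbut] -> 8 lines: nqw any mlfan gbut vynmo jqjre ttbk oibh
Hunk 4: at line 3 remove [vynmo,jqjre] add [edy,mcdiu] -> 8 lines: nqw any mlfan gbut edy mcdiu ttbk oibh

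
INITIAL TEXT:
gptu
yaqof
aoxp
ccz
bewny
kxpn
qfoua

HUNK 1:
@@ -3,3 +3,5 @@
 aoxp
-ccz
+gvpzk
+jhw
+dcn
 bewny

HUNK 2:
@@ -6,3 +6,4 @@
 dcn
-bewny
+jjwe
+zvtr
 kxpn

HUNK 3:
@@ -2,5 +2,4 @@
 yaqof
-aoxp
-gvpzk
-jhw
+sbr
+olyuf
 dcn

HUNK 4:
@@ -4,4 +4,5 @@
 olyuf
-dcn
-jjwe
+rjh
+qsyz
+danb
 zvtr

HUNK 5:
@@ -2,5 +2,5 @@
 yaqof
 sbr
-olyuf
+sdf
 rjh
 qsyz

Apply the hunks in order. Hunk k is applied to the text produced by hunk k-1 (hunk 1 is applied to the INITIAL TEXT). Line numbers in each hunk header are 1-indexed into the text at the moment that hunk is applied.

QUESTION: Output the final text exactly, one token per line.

Hunk 1: at line 3 remove [ccz] add [gvpzk,jhw,dcn] -> 9 lines: gptu yaqof aoxp gvpzk jhw dcn bewny kxpn qfoua
Hunk 2: at line 6 remove [bewny] add [jjwe,zvtr] -> 10 lines: gptu yaqof aoxp gvpzk jhw dcn jjwe zvtr kxpn qfoua
Hunk 3: at line 2 remove [aoxp,gvpzk,jhw] add [sbr,olyuf] -> 9 lines: gptu yaqof sbr olyuf dcn jjwe zvtr kxpn qfoua
Hunk 4: at line 4 remove [dcn,jjwe] add [rjh,qsyz,danb] -> 10 lines: gptu yaqof sbr olyuf rjh qsyz danb zvtr kxpn qfoua
Hunk 5: at line 2 remove [olyuf] add [sdf] -> 10 lines: gptu yaqof sbr sdf rjh qsyz danb zvtr kxpn qfoua

Answer: gptu
yaqof
sbr
sdf
rjh
qsyz
danb
zvtr
kxpn
qfoua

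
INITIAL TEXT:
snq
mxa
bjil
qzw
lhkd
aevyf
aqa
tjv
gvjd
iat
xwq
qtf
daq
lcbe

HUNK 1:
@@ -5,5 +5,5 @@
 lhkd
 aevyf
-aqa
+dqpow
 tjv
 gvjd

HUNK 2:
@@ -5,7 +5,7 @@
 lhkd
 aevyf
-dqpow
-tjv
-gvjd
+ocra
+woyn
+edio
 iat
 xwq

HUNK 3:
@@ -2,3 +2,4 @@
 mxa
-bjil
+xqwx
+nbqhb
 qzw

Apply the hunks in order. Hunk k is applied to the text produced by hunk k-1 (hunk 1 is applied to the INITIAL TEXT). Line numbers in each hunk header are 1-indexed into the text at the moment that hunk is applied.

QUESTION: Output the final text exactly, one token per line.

Hunk 1: at line 5 remove [aqa] add [dqpow] -> 14 lines: snq mxa bjil qzw lhkd aevyf dqpow tjv gvjd iat xwq qtf daq lcbe
Hunk 2: at line 5 remove [dqpow,tjv,gvjd] add [ocra,woyn,edio] -> 14 lines: snq mxa bjil qzw lhkd aevyf ocra woyn edio iat xwq qtf daq lcbe
Hunk 3: at line 2 remove [bjil] add [xqwx,nbqhb] -> 15 lines: snq mxa xqwx nbqhb qzw lhkd aevyf ocra woyn edio iat xwq qtf daq lcbe

Answer: snq
mxa
xqwx
nbqhb
qzw
lhkd
aevyf
ocra
woyn
edio
iat
xwq
qtf
daq
lcbe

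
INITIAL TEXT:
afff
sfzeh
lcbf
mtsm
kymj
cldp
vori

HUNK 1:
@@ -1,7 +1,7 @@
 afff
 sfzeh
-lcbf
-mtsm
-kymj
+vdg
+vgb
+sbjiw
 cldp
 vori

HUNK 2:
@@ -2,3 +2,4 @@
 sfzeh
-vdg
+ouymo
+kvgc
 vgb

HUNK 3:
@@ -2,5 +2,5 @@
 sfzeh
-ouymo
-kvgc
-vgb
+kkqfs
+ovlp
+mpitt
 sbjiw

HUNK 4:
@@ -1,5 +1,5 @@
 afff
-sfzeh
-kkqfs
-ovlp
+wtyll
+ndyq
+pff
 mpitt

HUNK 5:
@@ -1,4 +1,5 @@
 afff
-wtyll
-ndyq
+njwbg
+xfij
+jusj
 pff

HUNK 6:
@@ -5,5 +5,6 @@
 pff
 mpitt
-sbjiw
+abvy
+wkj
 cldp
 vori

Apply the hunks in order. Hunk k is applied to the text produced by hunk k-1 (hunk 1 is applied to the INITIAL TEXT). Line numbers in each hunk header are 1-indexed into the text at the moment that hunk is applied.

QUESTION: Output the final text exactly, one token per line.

Answer: afff
njwbg
xfij
jusj
pff
mpitt
abvy
wkj
cldp
vori

Derivation:
Hunk 1: at line 1 remove [lcbf,mtsm,kymj] add [vdg,vgb,sbjiw] -> 7 lines: afff sfzeh vdg vgb sbjiw cldp vori
Hunk 2: at line 2 remove [vdg] add [ouymo,kvgc] -> 8 lines: afff sfzeh ouymo kvgc vgb sbjiw cldp vori
Hunk 3: at line 2 remove [ouymo,kvgc,vgb] add [kkqfs,ovlp,mpitt] -> 8 lines: afff sfzeh kkqfs ovlp mpitt sbjiw cldp vori
Hunk 4: at line 1 remove [sfzeh,kkqfs,ovlp] add [wtyll,ndyq,pff] -> 8 lines: afff wtyll ndyq pff mpitt sbjiw cldp vori
Hunk 5: at line 1 remove [wtyll,ndyq] add [njwbg,xfij,jusj] -> 9 lines: afff njwbg xfij jusj pff mpitt sbjiw cldp vori
Hunk 6: at line 5 remove [sbjiw] add [abvy,wkj] -> 10 lines: afff njwbg xfij jusj pff mpitt abvy wkj cldp vori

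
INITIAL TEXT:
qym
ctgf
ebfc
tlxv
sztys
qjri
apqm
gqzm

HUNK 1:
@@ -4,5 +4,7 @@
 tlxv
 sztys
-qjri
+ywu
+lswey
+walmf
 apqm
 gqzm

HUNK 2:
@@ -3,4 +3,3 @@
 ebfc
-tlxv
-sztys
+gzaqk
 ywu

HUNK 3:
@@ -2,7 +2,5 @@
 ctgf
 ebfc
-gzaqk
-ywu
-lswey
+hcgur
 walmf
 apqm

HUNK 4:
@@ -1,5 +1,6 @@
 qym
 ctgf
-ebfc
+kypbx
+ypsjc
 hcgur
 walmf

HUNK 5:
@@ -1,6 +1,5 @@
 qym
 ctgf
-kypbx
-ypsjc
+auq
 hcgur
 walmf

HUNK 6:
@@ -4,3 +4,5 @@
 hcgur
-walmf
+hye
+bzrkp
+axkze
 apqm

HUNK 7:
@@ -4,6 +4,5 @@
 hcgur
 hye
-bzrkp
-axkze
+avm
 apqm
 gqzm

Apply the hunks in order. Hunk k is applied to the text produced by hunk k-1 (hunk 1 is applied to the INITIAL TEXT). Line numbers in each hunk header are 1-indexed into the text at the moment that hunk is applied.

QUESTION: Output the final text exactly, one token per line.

Hunk 1: at line 4 remove [qjri] add [ywu,lswey,walmf] -> 10 lines: qym ctgf ebfc tlxv sztys ywu lswey walmf apqm gqzm
Hunk 2: at line 3 remove [tlxv,sztys] add [gzaqk] -> 9 lines: qym ctgf ebfc gzaqk ywu lswey walmf apqm gqzm
Hunk 3: at line 2 remove [gzaqk,ywu,lswey] add [hcgur] -> 7 lines: qym ctgf ebfc hcgur walmf apqm gqzm
Hunk 4: at line 1 remove [ebfc] add [kypbx,ypsjc] -> 8 lines: qym ctgf kypbx ypsjc hcgur walmf apqm gqzm
Hunk 5: at line 1 remove [kypbx,ypsjc] add [auq] -> 7 lines: qym ctgf auq hcgur walmf apqm gqzm
Hunk 6: at line 4 remove [walmf] add [hye,bzrkp,axkze] -> 9 lines: qym ctgf auq hcgur hye bzrkp axkze apqm gqzm
Hunk 7: at line 4 remove [bzrkp,axkze] add [avm] -> 8 lines: qym ctgf auq hcgur hye avm apqm gqzm

Answer: qym
ctgf
auq
hcgur
hye
avm
apqm
gqzm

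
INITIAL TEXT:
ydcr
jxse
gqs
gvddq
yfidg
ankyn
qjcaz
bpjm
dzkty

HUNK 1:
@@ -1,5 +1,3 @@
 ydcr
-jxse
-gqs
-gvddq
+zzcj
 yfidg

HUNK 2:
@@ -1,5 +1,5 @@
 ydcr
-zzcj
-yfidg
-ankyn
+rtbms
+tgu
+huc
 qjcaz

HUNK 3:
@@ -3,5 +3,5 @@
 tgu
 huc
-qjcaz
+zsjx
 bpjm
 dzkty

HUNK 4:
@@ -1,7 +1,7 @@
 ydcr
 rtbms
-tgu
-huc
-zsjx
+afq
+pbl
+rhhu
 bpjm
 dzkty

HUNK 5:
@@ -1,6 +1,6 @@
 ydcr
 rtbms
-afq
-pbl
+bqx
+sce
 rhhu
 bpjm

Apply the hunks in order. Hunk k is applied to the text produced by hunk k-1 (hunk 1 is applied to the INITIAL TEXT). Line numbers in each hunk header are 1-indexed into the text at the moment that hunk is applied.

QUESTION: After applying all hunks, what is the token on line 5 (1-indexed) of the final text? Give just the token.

Answer: rhhu

Derivation:
Hunk 1: at line 1 remove [jxse,gqs,gvddq] add [zzcj] -> 7 lines: ydcr zzcj yfidg ankyn qjcaz bpjm dzkty
Hunk 2: at line 1 remove [zzcj,yfidg,ankyn] add [rtbms,tgu,huc] -> 7 lines: ydcr rtbms tgu huc qjcaz bpjm dzkty
Hunk 3: at line 3 remove [qjcaz] add [zsjx] -> 7 lines: ydcr rtbms tgu huc zsjx bpjm dzkty
Hunk 4: at line 1 remove [tgu,huc,zsjx] add [afq,pbl,rhhu] -> 7 lines: ydcr rtbms afq pbl rhhu bpjm dzkty
Hunk 5: at line 1 remove [afq,pbl] add [bqx,sce] -> 7 lines: ydcr rtbms bqx sce rhhu bpjm dzkty
Final line 5: rhhu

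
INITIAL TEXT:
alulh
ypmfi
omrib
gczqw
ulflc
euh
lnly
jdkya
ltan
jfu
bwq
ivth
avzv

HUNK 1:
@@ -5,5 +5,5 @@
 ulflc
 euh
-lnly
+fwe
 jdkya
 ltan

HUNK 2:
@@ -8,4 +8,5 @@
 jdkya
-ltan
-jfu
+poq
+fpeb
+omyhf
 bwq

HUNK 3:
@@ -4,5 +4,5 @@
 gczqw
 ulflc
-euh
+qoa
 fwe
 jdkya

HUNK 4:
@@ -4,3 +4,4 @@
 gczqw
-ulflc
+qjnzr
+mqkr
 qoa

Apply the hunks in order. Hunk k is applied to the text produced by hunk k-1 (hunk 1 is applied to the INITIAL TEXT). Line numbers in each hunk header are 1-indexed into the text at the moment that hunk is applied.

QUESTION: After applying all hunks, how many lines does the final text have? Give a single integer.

Answer: 15

Derivation:
Hunk 1: at line 5 remove [lnly] add [fwe] -> 13 lines: alulh ypmfi omrib gczqw ulflc euh fwe jdkya ltan jfu bwq ivth avzv
Hunk 2: at line 8 remove [ltan,jfu] add [poq,fpeb,omyhf] -> 14 lines: alulh ypmfi omrib gczqw ulflc euh fwe jdkya poq fpeb omyhf bwq ivth avzv
Hunk 3: at line 4 remove [euh] add [qoa] -> 14 lines: alulh ypmfi omrib gczqw ulflc qoa fwe jdkya poq fpeb omyhf bwq ivth avzv
Hunk 4: at line 4 remove [ulflc] add [qjnzr,mqkr] -> 15 lines: alulh ypmfi omrib gczqw qjnzr mqkr qoa fwe jdkya poq fpeb omyhf bwq ivth avzv
Final line count: 15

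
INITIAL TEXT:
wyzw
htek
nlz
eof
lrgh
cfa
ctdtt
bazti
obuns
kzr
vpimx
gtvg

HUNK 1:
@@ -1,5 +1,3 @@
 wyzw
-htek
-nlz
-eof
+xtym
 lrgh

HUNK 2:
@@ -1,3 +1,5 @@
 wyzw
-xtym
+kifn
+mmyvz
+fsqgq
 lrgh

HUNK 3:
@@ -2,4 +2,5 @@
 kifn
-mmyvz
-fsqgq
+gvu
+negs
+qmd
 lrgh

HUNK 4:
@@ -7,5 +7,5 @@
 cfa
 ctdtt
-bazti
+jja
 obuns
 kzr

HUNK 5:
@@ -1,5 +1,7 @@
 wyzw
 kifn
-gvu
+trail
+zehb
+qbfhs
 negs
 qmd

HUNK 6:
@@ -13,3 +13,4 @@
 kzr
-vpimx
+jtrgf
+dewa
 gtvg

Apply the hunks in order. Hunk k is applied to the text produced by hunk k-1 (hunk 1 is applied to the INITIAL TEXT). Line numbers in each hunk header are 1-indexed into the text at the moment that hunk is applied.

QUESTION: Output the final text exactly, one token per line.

Answer: wyzw
kifn
trail
zehb
qbfhs
negs
qmd
lrgh
cfa
ctdtt
jja
obuns
kzr
jtrgf
dewa
gtvg

Derivation:
Hunk 1: at line 1 remove [htek,nlz,eof] add [xtym] -> 10 lines: wyzw xtym lrgh cfa ctdtt bazti obuns kzr vpimx gtvg
Hunk 2: at line 1 remove [xtym] add [kifn,mmyvz,fsqgq] -> 12 lines: wyzw kifn mmyvz fsqgq lrgh cfa ctdtt bazti obuns kzr vpimx gtvg
Hunk 3: at line 2 remove [mmyvz,fsqgq] add [gvu,negs,qmd] -> 13 lines: wyzw kifn gvu negs qmd lrgh cfa ctdtt bazti obuns kzr vpimx gtvg
Hunk 4: at line 7 remove [bazti] add [jja] -> 13 lines: wyzw kifn gvu negs qmd lrgh cfa ctdtt jja obuns kzr vpimx gtvg
Hunk 5: at line 1 remove [gvu] add [trail,zehb,qbfhs] -> 15 lines: wyzw kifn trail zehb qbfhs negs qmd lrgh cfa ctdtt jja obuns kzr vpimx gtvg
Hunk 6: at line 13 remove [vpimx] add [jtrgf,dewa] -> 16 lines: wyzw kifn trail zehb qbfhs negs qmd lrgh cfa ctdtt jja obuns kzr jtrgf dewa gtvg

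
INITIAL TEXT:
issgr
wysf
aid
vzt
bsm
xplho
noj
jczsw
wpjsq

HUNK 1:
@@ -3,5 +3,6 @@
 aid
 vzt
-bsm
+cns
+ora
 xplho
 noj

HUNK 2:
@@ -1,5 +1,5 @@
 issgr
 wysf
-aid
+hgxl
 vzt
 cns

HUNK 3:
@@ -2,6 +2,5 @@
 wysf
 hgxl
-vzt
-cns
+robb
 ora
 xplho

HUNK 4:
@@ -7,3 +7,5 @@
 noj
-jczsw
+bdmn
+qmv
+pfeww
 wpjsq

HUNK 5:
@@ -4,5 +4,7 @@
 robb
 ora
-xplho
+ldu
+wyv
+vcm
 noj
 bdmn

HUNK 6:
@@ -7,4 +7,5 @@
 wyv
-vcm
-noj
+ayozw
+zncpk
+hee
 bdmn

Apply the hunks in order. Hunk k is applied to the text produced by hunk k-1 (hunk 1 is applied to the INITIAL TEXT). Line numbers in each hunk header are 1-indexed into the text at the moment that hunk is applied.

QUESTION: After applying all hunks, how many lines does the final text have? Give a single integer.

Answer: 14

Derivation:
Hunk 1: at line 3 remove [bsm] add [cns,ora] -> 10 lines: issgr wysf aid vzt cns ora xplho noj jczsw wpjsq
Hunk 2: at line 1 remove [aid] add [hgxl] -> 10 lines: issgr wysf hgxl vzt cns ora xplho noj jczsw wpjsq
Hunk 3: at line 2 remove [vzt,cns] add [robb] -> 9 lines: issgr wysf hgxl robb ora xplho noj jczsw wpjsq
Hunk 4: at line 7 remove [jczsw] add [bdmn,qmv,pfeww] -> 11 lines: issgr wysf hgxl robb ora xplho noj bdmn qmv pfeww wpjsq
Hunk 5: at line 4 remove [xplho] add [ldu,wyv,vcm] -> 13 lines: issgr wysf hgxl robb ora ldu wyv vcm noj bdmn qmv pfeww wpjsq
Hunk 6: at line 7 remove [vcm,noj] add [ayozw,zncpk,hee] -> 14 lines: issgr wysf hgxl robb ora ldu wyv ayozw zncpk hee bdmn qmv pfeww wpjsq
Final line count: 14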